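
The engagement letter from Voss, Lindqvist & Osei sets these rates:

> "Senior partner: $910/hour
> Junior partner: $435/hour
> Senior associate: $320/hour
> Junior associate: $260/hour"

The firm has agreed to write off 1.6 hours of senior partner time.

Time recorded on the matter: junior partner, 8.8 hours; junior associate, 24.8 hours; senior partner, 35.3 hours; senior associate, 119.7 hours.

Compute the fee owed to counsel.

$79,247.00

Senior partner: 35.3 × $910 = $32,123.00
Junior partner: 8.8 × $435 = $3,828.00
Senior associate: 119.7 × $320 = $38,304.00
Junior associate: 24.8 × $260 = $6,448.00
Subtotal: $80,703.00
Write-off: 1.6 × $910 = $1,456.00
Total: $80,703.00 − $1,456.00 = $79,247.00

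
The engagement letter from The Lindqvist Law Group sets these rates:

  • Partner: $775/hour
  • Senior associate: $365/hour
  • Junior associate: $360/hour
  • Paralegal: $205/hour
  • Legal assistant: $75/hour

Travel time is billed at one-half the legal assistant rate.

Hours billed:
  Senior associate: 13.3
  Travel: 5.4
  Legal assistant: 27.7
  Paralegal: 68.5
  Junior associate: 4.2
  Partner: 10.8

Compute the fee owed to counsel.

Partner: 10.8 × $775 = $8,370.00
Senior associate: 13.3 × $365 = $4,854.50
Junior associate: 4.2 × $360 = $1,512.00
Paralegal: 68.5 × $205 = $14,042.50
Legal assistant: 27.7 × $75 = $2,077.50
Subtotal: $8,370.00 + $4,854.50 + $1,512.00 + $14,042.50 + $2,077.50 = $30,856.50
Travel: 5.4 × ($75 ÷ 2) = 5.4 × $37.50 = $202.50
Total: $30,856.50 + $202.50 = $31,059.00

$31,059.00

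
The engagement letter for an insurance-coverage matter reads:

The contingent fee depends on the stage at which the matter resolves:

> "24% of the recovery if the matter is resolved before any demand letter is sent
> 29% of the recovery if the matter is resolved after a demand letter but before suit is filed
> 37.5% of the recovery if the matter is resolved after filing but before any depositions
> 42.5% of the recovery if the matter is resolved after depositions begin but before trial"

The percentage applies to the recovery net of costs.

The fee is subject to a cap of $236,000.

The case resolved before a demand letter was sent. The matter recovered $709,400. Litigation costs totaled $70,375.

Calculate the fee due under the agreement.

Fee base (net of costs): $709,400 − $70,375 = $639,025
The matter resolved before a demand letter was sent, so the 24% rate applies.
$639,025 × 24% = $153,366.00
$153,366.00 is under the $236,000 cap.

$153,366.00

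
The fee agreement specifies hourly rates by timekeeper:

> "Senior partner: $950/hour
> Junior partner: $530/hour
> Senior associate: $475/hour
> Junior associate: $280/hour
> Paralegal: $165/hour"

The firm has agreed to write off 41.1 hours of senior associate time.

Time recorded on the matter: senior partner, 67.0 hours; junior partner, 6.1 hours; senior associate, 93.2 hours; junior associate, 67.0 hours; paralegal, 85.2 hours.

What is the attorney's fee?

$124,448.50

Senior partner: 67.0 × $950 = $63,650.00
Junior partner: 6.1 × $530 = $3,233.00
Senior associate: 93.2 × $475 = $44,270.00
Junior associate: 67.0 × $280 = $18,760.00
Paralegal: 85.2 × $165 = $14,058.00
Subtotal: $143,971.00
Write-off: 41.1 × $475 = $19,522.50
Total: $143,971.00 − $19,522.50 = $124,448.50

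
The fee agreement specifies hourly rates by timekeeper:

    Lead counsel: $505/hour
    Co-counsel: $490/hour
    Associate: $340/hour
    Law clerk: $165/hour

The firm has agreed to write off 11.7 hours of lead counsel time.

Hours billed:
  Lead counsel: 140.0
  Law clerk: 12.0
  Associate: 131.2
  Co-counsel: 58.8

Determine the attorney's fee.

Lead counsel: 140.0 × $505 = $70,700.00
Co-counsel: 58.8 × $490 = $28,812.00
Associate: 131.2 × $340 = $44,608.00
Law clerk: 12.0 × $165 = $1,980.00
Subtotal: $146,100.00
Write-off: 11.7 × $505 = $5,908.50
Total: $146,100.00 − $5,908.50 = $140,191.50

$140,191.50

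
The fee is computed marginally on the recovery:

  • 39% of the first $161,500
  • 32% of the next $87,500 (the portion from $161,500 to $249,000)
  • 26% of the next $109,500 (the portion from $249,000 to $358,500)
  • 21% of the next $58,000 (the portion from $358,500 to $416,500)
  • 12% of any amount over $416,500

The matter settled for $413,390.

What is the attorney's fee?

$130,981.90

First $161,500 at 39% = $62,985.00
Next $87,500 at 32% = $28,000.00
Next $109,500 at 26% = $28,470.00
Remaining $54,890 at 21% = $11,526.90
Fee: $62,985.00 + $28,000.00 + $28,470.00 + $11,526.90 = $130,981.90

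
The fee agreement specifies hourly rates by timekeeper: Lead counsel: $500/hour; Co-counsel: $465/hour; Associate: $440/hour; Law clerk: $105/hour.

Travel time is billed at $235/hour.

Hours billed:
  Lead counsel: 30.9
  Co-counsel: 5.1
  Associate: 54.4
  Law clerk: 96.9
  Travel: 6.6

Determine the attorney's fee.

Lead counsel: 30.9 × $500 = $15,450.00
Co-counsel: 5.1 × $465 = $2,371.50
Associate: 54.4 × $440 = $23,936.00
Law clerk: 96.9 × $105 = $10,174.50
Subtotal: $15,450.00 + $2,371.50 + $23,936.00 + $10,174.50 = $51,932.00
Travel: 6.6 × $235 = $1,551.00
Total: $51,932.00 + $1,551.00 = $53,483.00

$53,483.00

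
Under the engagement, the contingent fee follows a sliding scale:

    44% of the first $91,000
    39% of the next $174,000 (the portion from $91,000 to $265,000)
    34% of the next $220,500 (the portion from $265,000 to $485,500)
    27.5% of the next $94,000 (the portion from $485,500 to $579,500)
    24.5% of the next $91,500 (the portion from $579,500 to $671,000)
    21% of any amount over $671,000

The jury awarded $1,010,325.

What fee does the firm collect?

$302,395.75

First $91,000 at 44% = $40,040.00
Next $174,000 at 39% = $67,860.00
Next $220,500 at 34% = $74,970.00
Next $94,000 at 27.5% = $25,850.00
Next $91,500 at 24.5% = $22,417.50
Remaining $339,325 at 21% = $71,258.25
Fee: $40,040.00 + $67,860.00 + $74,970.00 + $25,850.00 + $22,417.50 + $71,258.25 = $302,395.75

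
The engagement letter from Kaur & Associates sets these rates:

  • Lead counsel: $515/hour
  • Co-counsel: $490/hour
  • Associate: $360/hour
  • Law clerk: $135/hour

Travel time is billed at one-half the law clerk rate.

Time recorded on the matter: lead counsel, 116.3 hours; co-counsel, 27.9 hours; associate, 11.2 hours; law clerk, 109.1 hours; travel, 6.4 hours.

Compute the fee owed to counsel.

Lead counsel: 116.3 × $515 = $59,894.50
Co-counsel: 27.9 × $490 = $13,671.00
Associate: 11.2 × $360 = $4,032.00
Law clerk: 109.1 × $135 = $14,728.50
Subtotal: $59,894.50 + $13,671.00 + $4,032.00 + $14,728.50 = $92,326.00
Travel: 6.4 × ($135 ÷ 2) = 6.4 × $67.50 = $432.00
Total: $92,326.00 + $432.00 = $92,758.00

$92,758.00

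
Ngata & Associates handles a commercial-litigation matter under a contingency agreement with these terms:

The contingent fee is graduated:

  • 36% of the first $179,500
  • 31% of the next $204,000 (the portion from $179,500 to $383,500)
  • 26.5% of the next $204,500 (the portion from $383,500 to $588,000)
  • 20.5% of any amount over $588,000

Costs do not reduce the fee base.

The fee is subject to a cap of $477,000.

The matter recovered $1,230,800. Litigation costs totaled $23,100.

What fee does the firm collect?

$313,826.50

Fee base is the gross recovery, $1,230,800; costs are reimbursed separately.
First $179,500 at 36% = $64,620.00
Next $204,000 at 31% = $63,240.00
Next $204,500 at 26.5% = $54,192.50
Remaining $642,800 at 20.5% = $131,774.00
Fee: $64,620.00 + $63,240.00 + $54,192.50 + $131,774.00 = $313,826.50
$313,826.50 is under the $477,000 cap.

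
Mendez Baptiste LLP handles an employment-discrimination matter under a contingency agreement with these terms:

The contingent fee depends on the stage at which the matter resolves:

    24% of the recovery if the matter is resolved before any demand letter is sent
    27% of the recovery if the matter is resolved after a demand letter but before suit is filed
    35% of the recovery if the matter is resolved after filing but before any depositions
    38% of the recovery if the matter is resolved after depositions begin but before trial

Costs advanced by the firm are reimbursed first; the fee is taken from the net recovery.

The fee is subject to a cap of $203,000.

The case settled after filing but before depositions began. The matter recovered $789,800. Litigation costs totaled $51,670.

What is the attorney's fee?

Fee base (net of costs): $789,800 − $51,670 = $738,130
The matter settled after filing but before depositions began, so the 35% rate applies.
$738,130 × 35% = $258,345.50
$258,345.50 exceeds the $203,000 cap, so the fee is capped at $203,000.00.

$203,000.00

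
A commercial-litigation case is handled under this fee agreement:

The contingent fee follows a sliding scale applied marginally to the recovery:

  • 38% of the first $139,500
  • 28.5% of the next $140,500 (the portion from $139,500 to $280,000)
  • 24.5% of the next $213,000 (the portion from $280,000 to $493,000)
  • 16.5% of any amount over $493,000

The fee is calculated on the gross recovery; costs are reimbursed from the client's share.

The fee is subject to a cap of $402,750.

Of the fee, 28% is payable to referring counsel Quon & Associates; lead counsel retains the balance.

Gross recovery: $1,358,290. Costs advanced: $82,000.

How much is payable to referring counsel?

Fee base is the gross recovery, $1,358,290; costs are reimbursed separately.
First $139,500 at 38% = $53,010.00
Next $140,500 at 28.5% = $40,042.50
Next $213,000 at 24.5% = $52,185.00
Remaining $865,290 at 16.5% = $142,772.85
Fee: $53,010.00 + $40,042.50 + $52,185.00 + $142,772.85 = $288,010.35
$288,010.35 is under the $402,750 cap.
Referral share: 28% of $288,010.35 = $80,642.90; lead counsel retains $288,010.35 − $80,642.90 = $207,367.45.

$80,642.90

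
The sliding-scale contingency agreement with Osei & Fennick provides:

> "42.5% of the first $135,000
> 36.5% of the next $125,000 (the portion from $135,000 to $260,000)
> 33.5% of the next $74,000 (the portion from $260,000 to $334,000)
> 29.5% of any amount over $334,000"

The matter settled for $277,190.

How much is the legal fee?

$108,758.65

First $135,000 at 42.5% = $57,375.00
Next $125,000 at 36.5% = $45,625.00
Remaining $17,190 at 33.5% = $5,758.65
Fee: $57,375.00 + $45,625.00 + $5,758.65 = $108,758.65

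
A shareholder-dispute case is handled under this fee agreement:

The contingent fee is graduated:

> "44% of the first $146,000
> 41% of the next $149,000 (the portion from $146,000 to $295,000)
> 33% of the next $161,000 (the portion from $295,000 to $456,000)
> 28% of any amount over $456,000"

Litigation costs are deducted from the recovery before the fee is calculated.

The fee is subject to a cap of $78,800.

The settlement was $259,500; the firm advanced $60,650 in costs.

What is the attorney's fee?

Fee base (net of costs): $259,500 − $60,650 = $198,850
First $146,000 at 44% = $64,240.00
Remaining $52,850 at 41% = $21,668.50
Fee: $64,240.00 + $21,668.50 = $85,908.50
$85,908.50 exceeds the $78,800 cap, so the fee is capped at $78,800.00.

$78,800.00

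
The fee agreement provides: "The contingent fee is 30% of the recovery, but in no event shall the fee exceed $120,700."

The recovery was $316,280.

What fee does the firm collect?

30% of $316,280 = $94,884.00
That is under the $120,700 cap.

$94,884.00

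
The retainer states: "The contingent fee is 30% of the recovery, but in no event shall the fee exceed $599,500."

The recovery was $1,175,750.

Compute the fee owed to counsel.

$352,725.00

30% of $1,175,750 = $352,725.00
That is under the $599,500 cap.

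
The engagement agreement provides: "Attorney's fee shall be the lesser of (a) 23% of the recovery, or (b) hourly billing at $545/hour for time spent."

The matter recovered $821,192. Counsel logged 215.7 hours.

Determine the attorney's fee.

$117,556.50

(a) 23% of $821,192 = $188,874.16
(b) 215.7 × $545 = $117,556.50
The lesser is (b): $117,556.50.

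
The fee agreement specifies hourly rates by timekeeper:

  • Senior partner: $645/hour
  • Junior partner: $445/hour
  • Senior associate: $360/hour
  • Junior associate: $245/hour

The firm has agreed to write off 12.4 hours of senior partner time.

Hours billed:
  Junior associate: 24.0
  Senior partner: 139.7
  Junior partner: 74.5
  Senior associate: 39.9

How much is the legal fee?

Senior partner: 139.7 × $645 = $90,106.50
Junior partner: 74.5 × $445 = $33,152.50
Senior associate: 39.9 × $360 = $14,364.00
Junior associate: 24.0 × $245 = $5,880.00
Subtotal: $143,503.00
Write-off: 12.4 × $645 = $7,998.00
Total: $143,503.00 − $7,998.00 = $135,505.00

$135,505.00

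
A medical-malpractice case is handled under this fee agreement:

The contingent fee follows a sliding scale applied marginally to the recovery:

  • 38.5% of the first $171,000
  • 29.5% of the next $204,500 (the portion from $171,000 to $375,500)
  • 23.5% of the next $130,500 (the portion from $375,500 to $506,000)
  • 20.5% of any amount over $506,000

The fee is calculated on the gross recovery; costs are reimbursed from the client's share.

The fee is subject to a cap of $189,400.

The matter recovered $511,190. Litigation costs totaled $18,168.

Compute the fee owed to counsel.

$157,893.95

Fee base is the gross recovery, $511,190; costs are reimbursed separately.
First $171,000 at 38.5% = $65,835.00
Next $204,500 at 29.5% = $60,327.50
Next $130,500 at 23.5% = $30,667.50
Remaining $5,190 at 20.5% = $1,063.95
Fee: $65,835.00 + $60,327.50 + $30,667.50 + $1,063.95 = $157,893.95
$157,893.95 is under the $189,400 cap.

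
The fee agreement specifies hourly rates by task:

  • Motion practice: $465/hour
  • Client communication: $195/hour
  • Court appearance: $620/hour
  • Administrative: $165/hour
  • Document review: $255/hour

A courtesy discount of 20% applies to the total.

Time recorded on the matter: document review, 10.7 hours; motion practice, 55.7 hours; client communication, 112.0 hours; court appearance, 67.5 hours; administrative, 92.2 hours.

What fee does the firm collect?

$86,025.60

Motion practice: 55.7 × $465 = $25,900.50
Client communication: 112.0 × $195 = $21,840.00
Court appearance: 67.5 × $620 = $41,850.00
Administrative: 92.2 × $165 = $15,213.00
Document review: 10.7 × $255 = $2,728.50
Subtotal: $107,532.00
Less 20% discount: −$21,506.40
Total: $107,532.00 − $21,506.40 = $86,025.60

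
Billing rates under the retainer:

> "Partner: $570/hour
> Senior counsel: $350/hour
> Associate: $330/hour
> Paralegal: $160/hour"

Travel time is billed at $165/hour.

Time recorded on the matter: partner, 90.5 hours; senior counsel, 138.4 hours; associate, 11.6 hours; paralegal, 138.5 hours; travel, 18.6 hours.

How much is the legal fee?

$129,082.00

Partner: 90.5 × $570 = $51,585.00
Senior counsel: 138.4 × $350 = $48,440.00
Associate: 11.6 × $330 = $3,828.00
Paralegal: 138.5 × $160 = $22,160.00
Subtotal: $51,585.00 + $48,440.00 + $3,828.00 + $22,160.00 = $126,013.00
Travel: 18.6 × $165 = $3,069.00
Total: $126,013.00 + $3,069.00 = $129,082.00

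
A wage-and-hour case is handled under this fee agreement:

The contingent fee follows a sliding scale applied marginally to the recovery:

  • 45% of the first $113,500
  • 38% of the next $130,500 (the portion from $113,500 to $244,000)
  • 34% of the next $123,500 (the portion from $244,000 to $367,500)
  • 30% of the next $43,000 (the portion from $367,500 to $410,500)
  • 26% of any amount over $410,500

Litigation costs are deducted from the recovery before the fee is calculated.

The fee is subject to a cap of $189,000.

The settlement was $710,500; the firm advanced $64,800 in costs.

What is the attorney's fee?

$189,000.00

Fee base (net of costs): $710,500 − $64,800 = $645,700
First $113,500 at 45% = $51,075.00
Next $130,500 at 38% = $49,590.00
Next $123,500 at 34% = $41,990.00
Next $43,000 at 30% = $12,900.00
Remaining $235,200 at 26% = $61,152.00
Fee: $51,075.00 + $49,590.00 + $41,990.00 + $12,900.00 + $61,152.00 = $216,707.00
$216,707.00 exceeds the $189,000 cap, so the fee is capped at $189,000.00.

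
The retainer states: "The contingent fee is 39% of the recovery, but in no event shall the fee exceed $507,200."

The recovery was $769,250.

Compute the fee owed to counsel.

39% of $769,250 = $300,007.50
That is under the $507,200 cap.

$300,007.50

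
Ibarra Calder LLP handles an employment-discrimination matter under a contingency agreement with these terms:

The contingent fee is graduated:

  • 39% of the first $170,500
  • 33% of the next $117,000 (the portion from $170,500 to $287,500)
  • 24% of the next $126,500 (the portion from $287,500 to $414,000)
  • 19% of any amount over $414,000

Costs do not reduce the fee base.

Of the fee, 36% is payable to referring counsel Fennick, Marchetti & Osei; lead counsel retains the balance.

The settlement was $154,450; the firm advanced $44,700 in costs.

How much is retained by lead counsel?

Fee base is the gross recovery, $154,450; costs are reimbursed separately.
First $154,450 at 39% = $60,235.50
Referral share: 36% of $60,235.50 = $21,684.78; lead counsel retains $60,235.50 − $21,684.78 = $38,550.72.

$38,550.72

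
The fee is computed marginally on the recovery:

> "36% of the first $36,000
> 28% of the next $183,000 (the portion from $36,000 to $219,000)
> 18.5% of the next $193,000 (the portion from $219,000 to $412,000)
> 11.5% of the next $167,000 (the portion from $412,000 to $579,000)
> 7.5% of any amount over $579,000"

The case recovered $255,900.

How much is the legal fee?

$71,026.50

First $36,000 at 36% = $12,960.00
Next $183,000 at 28% = $51,240.00
Remaining $36,900 at 18.5% = $6,826.50
Fee: $12,960.00 + $51,240.00 + $6,826.50 = $71,026.50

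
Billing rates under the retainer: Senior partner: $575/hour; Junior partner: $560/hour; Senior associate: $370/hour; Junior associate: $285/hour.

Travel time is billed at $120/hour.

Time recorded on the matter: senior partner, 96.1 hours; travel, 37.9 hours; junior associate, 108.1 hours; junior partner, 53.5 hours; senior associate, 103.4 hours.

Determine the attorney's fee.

$158,832.00

Senior partner: 96.1 × $575 = $55,257.50
Junior partner: 53.5 × $560 = $29,960.00
Senior associate: 103.4 × $370 = $38,258.00
Junior associate: 108.1 × $285 = $30,808.50
Subtotal: $55,257.50 + $29,960.00 + $38,258.00 + $30,808.50 = $154,284.00
Travel: 37.9 × $120 = $4,548.00
Total: $154,284.00 + $4,548.00 = $158,832.00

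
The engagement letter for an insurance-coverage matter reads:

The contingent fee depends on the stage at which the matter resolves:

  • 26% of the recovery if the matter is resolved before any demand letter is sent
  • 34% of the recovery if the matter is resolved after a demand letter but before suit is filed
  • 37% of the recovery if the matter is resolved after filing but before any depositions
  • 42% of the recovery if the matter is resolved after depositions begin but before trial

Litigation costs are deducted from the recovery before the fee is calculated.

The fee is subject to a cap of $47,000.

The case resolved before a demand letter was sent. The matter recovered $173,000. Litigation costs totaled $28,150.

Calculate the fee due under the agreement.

Fee base (net of costs): $173,000 − $28,150 = $144,850
The matter resolved before a demand letter was sent, so the 26% rate applies.
$144,850 × 26% = $37,661.00
$37,661.00 is under the $47,000 cap.

$37,661.00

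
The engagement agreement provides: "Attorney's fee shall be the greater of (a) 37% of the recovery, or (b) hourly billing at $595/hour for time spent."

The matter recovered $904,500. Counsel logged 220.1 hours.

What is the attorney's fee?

$334,665.00

(a) 37% of $904,500 = $334,665.00
(b) 220.1 × $595 = $130,959.50
The greater is (a): $334,665.00.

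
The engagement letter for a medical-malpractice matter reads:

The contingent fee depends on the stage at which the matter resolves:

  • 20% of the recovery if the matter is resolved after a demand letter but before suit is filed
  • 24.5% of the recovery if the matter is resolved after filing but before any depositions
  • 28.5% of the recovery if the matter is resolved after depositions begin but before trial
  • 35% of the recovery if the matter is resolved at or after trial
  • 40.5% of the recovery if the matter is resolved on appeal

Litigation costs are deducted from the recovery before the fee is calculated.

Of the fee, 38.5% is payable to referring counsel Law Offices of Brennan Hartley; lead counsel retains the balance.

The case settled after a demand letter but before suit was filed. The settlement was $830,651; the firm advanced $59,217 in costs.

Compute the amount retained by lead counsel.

Fee base (net of costs): $830,651 − $59,217 = $771,434
The matter settled after a demand letter but before suit was filed, so the 20% rate applies.
$771,434 × 20% = $154,286.80
Referral share: 38.5% of $154,286.80 = $59,400.42; lead counsel retains $154,286.80 − $59,400.42 = $94,886.38.

$94,886.38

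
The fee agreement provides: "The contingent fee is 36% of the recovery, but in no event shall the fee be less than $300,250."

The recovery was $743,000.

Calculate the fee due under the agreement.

36% of $743,000 = $267,480.00
That is below the $300,250 minimum, so the minimum applies.

$300,250.00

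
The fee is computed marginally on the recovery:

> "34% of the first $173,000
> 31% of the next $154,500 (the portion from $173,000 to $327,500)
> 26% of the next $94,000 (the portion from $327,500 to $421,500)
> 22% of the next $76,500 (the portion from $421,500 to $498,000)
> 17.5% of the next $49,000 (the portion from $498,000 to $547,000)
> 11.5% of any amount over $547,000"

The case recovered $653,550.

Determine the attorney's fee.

First $173,000 at 34% = $58,820.00
Next $154,500 at 31% = $47,895.00
Next $94,000 at 26% = $24,440.00
Next $76,500 at 22% = $16,830.00
Next $49,000 at 17.5% = $8,575.00
Remaining $106,550 at 11.5% = $12,253.25
Fee: $58,820.00 + $47,895.00 + $24,440.00 + $16,830.00 + $8,575.00 + $12,253.25 = $168,813.25

$168,813.25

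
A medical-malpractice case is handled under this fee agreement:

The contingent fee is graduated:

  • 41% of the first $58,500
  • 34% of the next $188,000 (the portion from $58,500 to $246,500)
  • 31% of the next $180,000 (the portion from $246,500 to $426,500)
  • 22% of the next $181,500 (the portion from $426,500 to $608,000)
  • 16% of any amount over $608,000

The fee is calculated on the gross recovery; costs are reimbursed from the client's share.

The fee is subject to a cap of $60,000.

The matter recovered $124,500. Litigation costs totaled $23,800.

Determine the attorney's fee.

$46,425.00

Fee base is the gross recovery, $124,500; costs are reimbursed separately.
First $58,500 at 41% = $23,985.00
Remaining $66,000 at 34% = $22,440.00
Fee: $23,985.00 + $22,440.00 = $46,425.00
$46,425.00 is under the $60,000 cap.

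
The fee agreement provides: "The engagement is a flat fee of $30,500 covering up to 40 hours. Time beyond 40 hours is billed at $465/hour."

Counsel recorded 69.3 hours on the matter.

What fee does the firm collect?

Flat fee: $30,500.00
Excess hours: 69.3 − 40 = 29.3
Overrun: 29.3 × $465 = $13,624.50
Total: $30,500.00 + $13,624.50 = $44,124.50

$44,124.50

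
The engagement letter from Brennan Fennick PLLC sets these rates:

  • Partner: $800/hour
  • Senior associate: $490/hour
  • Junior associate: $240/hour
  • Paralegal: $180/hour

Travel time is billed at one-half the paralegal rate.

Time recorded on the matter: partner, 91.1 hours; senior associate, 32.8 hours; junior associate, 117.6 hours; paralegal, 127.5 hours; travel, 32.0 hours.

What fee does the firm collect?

$143,006.00

Partner: 91.1 × $800 = $72,880.00
Senior associate: 32.8 × $490 = $16,072.00
Junior associate: 117.6 × $240 = $28,224.00
Paralegal: 127.5 × $180 = $22,950.00
Subtotal: $72,880.00 + $16,072.00 + $28,224.00 + $22,950.00 = $140,126.00
Travel: 32.0 × ($180 ÷ 2) = 32.0 × $90.00 = $2,880.00
Total: $140,126.00 + $2,880.00 = $143,006.00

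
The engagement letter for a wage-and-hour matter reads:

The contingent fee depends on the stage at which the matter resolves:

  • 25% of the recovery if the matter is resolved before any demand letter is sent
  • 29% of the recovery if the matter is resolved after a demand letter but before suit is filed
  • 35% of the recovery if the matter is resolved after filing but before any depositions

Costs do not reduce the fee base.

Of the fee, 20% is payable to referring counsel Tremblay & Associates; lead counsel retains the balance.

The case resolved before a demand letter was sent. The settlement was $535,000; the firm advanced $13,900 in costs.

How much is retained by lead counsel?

Fee base is the gross recovery, $535,000; costs are reimbursed separately.
The matter resolved before a demand letter was sent, so the 25% rate applies.
$535,000 × 25% = $133,750.00
Referral share: 20% of $133,750.00 = $26,750.00; lead counsel retains $133,750.00 − $26,750.00 = $107,000.00.

$107,000.00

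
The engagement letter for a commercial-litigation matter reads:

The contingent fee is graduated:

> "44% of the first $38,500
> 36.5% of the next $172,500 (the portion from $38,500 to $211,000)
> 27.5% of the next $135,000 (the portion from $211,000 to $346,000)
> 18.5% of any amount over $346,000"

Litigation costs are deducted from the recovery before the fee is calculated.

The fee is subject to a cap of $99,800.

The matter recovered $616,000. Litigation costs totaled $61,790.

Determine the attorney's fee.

$99,800.00

Fee base (net of costs): $616,000 − $61,790 = $554,210
First $38,500 at 44% = $16,940.00
Next $172,500 at 36.5% = $62,962.50
Next $135,000 at 27.5% = $37,125.00
Remaining $208,210 at 18.5% = $38,518.85
Fee: $16,940.00 + $62,962.50 + $37,125.00 + $38,518.85 = $155,546.35
$155,546.35 exceeds the $99,800 cap, so the fee is capped at $99,800.00.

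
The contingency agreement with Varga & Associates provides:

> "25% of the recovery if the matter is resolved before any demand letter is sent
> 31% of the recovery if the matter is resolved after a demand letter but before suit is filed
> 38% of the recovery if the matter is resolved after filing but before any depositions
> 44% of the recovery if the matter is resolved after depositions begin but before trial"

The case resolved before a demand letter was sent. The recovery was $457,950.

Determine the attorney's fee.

$114,487.50

The matter resolved before a demand letter was sent, so the 25% rate applies.
$457,950 × 25% = $114,487.50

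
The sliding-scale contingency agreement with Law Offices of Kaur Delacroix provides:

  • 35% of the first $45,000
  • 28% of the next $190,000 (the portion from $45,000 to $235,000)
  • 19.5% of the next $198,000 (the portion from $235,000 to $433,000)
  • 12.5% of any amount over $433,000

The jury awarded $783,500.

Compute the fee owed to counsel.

$151,372.50

First $45,000 at 35% = $15,750.00
Next $190,000 at 28% = $53,200.00
Next $198,000 at 19.5% = $38,610.00
Remaining $350,500 at 12.5% = $43,812.50
Fee: $15,750.00 + $53,200.00 + $38,610.00 + $43,812.50 = $151,372.50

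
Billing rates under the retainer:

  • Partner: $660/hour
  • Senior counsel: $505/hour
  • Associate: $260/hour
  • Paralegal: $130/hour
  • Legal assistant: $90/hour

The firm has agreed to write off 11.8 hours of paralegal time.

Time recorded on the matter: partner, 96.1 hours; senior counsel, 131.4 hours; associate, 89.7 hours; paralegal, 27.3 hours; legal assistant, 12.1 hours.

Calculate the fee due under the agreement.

Partner: 96.1 × $660 = $63,426.00
Senior counsel: 131.4 × $505 = $66,357.00
Associate: 89.7 × $260 = $23,322.00
Paralegal: 27.3 × $130 = $3,549.00
Legal assistant: 12.1 × $90 = $1,089.00
Subtotal: $157,743.00
Write-off: 11.8 × $130 = $1,534.00
Total: $157,743.00 − $1,534.00 = $156,209.00

$156,209.00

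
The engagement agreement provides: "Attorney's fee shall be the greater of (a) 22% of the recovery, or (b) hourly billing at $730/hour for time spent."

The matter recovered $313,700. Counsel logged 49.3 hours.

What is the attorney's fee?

(a) 22% of $313,700 = $69,014.00
(b) 49.3 × $730 = $35,989.00
The greater is (a): $69,014.00.

$69,014.00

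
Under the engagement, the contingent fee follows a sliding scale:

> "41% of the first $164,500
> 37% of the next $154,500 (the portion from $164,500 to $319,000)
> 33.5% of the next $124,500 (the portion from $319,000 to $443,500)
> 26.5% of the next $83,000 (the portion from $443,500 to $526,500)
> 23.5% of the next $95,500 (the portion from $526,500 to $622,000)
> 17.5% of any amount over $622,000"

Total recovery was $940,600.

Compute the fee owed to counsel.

$266,510.00

First $164,500 at 41% = $67,445.00
Next $154,500 at 37% = $57,165.00
Next $124,500 at 33.5% = $41,707.50
Next $83,000 at 26.5% = $21,995.00
Next $95,500 at 23.5% = $22,442.50
Remaining $318,600 at 17.5% = $55,755.00
Fee: $67,445.00 + $57,165.00 + $41,707.50 + $21,995.00 + $22,442.50 + $55,755.00 = $266,510.00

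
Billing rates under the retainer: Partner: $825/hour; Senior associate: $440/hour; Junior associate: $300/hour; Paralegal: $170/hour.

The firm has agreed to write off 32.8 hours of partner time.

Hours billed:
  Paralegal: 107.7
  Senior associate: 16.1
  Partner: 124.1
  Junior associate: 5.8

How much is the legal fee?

$102,455.50

Partner: 124.1 × $825 = $102,382.50
Senior associate: 16.1 × $440 = $7,084.00
Junior associate: 5.8 × $300 = $1,740.00
Paralegal: 107.7 × $170 = $18,309.00
Subtotal: $129,515.50
Write-off: 32.8 × $825 = $27,060.00
Total: $129,515.50 − $27,060.00 = $102,455.50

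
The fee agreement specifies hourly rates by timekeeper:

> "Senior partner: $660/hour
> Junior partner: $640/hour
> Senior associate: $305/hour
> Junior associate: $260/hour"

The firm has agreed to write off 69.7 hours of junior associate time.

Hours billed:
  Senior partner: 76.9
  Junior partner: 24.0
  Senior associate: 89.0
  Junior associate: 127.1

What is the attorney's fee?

$108,183.00

Senior partner: 76.9 × $660 = $50,754.00
Junior partner: 24.0 × $640 = $15,360.00
Senior associate: 89.0 × $305 = $27,145.00
Junior associate: 127.1 × $260 = $33,046.00
Subtotal: $126,305.00
Write-off: 69.7 × $260 = $18,122.00
Total: $126,305.00 − $18,122.00 = $108,183.00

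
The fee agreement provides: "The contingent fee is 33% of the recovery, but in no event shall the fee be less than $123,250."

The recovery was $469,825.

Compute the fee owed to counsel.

$155,042.25

33% of $469,825 = $155,042.25
That exceeds the $123,250 minimum.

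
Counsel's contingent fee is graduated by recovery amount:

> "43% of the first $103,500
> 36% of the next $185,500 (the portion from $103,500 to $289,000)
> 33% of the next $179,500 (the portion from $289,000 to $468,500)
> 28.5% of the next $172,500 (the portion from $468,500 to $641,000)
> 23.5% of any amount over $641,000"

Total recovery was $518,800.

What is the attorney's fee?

$184,855.50

First $103,500 at 43% = $44,505.00
Next $185,500 at 36% = $66,780.00
Next $179,500 at 33% = $59,235.00
Remaining $50,300 at 28.5% = $14,335.50
Fee: $44,505.00 + $66,780.00 + $59,235.00 + $14,335.50 = $184,855.50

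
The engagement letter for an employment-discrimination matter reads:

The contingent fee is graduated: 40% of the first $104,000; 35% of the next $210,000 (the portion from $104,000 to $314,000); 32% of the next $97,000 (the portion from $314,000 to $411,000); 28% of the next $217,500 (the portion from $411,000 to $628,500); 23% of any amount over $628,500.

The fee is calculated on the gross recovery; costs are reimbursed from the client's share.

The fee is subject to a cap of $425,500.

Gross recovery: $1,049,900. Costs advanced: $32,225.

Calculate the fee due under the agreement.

$303,962.00

Fee base is the gross recovery, $1,049,900; costs are reimbursed separately.
First $104,000 at 40% = $41,600.00
Next $210,000 at 35% = $73,500.00
Next $97,000 at 32% = $31,040.00
Next $217,500 at 28% = $60,900.00
Remaining $421,400 at 23% = $96,922.00
Fee: $41,600.00 + $73,500.00 + $31,040.00 + $60,900.00 + $96,922.00 = $303,962.00
$303,962.00 is under the $425,500 cap.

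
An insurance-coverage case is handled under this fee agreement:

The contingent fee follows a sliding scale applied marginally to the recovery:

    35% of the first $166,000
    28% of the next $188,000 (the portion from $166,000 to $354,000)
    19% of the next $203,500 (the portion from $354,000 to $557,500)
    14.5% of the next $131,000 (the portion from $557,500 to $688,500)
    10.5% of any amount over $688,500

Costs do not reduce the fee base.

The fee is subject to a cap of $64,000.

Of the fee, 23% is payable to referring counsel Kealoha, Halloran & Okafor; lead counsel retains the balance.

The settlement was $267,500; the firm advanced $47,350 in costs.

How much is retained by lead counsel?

Fee base is the gross recovery, $267,500; costs are reimbursed separately.
First $166,000 at 35% = $58,100.00
Remaining $101,500 at 28% = $28,420.00
Fee: $58,100.00 + $28,420.00 = $86,520.00
$86,520.00 exceeds the $64,000 cap, so the fee is capped at $64,000.00.
Referral share: 23% of $64,000.00 = $14,720.00; lead counsel retains $64,000.00 − $14,720.00 = $49,280.00.

$49,280.00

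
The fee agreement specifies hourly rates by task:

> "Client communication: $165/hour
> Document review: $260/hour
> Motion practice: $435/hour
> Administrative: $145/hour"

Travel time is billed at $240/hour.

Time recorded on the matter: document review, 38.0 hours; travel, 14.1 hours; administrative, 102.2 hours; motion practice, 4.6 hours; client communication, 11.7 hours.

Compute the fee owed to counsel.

Client communication: 11.7 × $165 = $1,930.50
Document review: 38.0 × $260 = $9,880.00
Motion practice: 4.6 × $435 = $2,001.00
Administrative: 102.2 × $145 = $14,819.00
Subtotal: $1,930.50 + $9,880.00 + $2,001.00 + $14,819.00 = $28,630.50
Travel: 14.1 × $240 = $3,384.00
Total: $28,630.50 + $3,384.00 = $32,014.50

$32,014.50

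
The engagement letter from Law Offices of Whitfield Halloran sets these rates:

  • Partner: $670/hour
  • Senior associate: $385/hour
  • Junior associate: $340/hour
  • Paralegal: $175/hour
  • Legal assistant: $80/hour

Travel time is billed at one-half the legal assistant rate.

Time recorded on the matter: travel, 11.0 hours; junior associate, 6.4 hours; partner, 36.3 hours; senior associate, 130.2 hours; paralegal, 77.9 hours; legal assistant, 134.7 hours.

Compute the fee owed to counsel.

Partner: 36.3 × $670 = $24,321.00
Senior associate: 130.2 × $385 = $50,127.00
Junior associate: 6.4 × $340 = $2,176.00
Paralegal: 77.9 × $175 = $13,632.50
Legal assistant: 134.7 × $80 = $10,776.00
Subtotal: $24,321.00 + $50,127.00 + $2,176.00 + $13,632.50 + $10,776.00 = $101,032.50
Travel: 11.0 × ($80 ÷ 2) = 11.0 × $40.00 = $440.00
Total: $101,032.50 + $440.00 = $101,472.50

$101,472.50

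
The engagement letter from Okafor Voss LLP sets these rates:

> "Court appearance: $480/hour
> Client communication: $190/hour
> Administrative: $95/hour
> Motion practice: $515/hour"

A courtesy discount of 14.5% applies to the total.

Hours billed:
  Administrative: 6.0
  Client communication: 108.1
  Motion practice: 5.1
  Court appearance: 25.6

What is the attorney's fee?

Court appearance: 25.6 × $480 = $12,288.00
Client communication: 108.1 × $190 = $20,539.00
Administrative: 6.0 × $95 = $570.00
Motion practice: 5.1 × $515 = $2,626.50
Subtotal: $36,023.50
Less 14.5% discount: −$5,223.41
Total: $36,023.50 − $5,223.41 = $30,800.09

$30,800.09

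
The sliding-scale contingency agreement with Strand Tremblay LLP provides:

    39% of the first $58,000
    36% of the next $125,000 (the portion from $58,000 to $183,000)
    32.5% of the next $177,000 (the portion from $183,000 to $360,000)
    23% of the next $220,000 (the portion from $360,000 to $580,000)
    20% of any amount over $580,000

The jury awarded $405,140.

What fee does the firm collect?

First $58,000 at 39% = $22,620.00
Next $125,000 at 36% = $45,000.00
Next $177,000 at 32.5% = $57,525.00
Remaining $45,140 at 23% = $10,382.20
Fee: $22,620.00 + $45,000.00 + $57,525.00 + $10,382.20 = $135,527.20

$135,527.20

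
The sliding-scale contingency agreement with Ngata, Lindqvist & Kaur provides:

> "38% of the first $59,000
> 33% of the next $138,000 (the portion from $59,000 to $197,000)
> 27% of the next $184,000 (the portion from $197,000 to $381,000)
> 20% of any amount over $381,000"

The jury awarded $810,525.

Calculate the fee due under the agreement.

First $59,000 at 38% = $22,420.00
Next $138,000 at 33% = $45,540.00
Next $184,000 at 27% = $49,680.00
Remaining $429,525 at 20% = $85,905.00
Fee: $22,420.00 + $45,540.00 + $49,680.00 + $85,905.00 = $203,545.00

$203,545.00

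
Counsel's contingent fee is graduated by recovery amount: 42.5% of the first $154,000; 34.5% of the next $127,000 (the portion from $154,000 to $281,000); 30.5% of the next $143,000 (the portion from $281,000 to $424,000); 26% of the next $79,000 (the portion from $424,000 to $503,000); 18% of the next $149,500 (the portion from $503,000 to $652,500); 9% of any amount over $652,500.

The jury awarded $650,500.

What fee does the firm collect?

First $154,000 at 42.5% = $65,450.00
Next $127,000 at 34.5% = $43,815.00
Next $143,000 at 30.5% = $43,615.00
Next $79,000 at 26% = $20,540.00
Remaining $147,500 at 18% = $26,550.00
Fee: $65,450.00 + $43,815.00 + $43,615.00 + $20,540.00 + $26,550.00 = $199,970.00

$199,970.00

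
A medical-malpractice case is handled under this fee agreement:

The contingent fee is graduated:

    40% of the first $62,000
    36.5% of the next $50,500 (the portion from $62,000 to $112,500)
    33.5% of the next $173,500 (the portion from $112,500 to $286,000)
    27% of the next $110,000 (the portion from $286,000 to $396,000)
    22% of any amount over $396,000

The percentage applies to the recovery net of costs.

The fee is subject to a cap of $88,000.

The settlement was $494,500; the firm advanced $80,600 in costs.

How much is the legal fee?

Fee base (net of costs): $494,500 − $80,600 = $413,900
First $62,000 at 40% = $24,800.00
Next $50,500 at 36.5% = $18,432.50
Next $173,500 at 33.5% = $58,122.50
Next $110,000 at 27% = $29,700.00
Remaining $17,900 at 22% = $3,938.00
Fee: $24,800.00 + $18,432.50 + $58,122.50 + $29,700.00 + $3,938.00 = $134,993.00
$134,993.00 exceeds the $88,000 cap, so the fee is capped at $88,000.00.

$88,000.00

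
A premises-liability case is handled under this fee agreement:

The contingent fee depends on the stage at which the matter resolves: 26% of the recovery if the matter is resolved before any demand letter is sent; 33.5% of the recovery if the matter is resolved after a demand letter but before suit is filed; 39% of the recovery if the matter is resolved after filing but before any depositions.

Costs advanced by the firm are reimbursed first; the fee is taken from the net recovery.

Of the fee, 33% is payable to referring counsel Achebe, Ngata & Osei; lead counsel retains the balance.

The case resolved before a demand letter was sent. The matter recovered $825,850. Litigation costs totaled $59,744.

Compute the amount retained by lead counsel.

Fee base (net of costs): $825,850 − $59,744 = $766,106
The matter resolved before a demand letter was sent, so the 26% rate applies.
$766,106 × 26% = $199,187.56
Referral share: 33% of $199,187.56 = $65,731.89; lead counsel retains $199,187.56 − $65,731.89 = $133,455.67.

$133,455.67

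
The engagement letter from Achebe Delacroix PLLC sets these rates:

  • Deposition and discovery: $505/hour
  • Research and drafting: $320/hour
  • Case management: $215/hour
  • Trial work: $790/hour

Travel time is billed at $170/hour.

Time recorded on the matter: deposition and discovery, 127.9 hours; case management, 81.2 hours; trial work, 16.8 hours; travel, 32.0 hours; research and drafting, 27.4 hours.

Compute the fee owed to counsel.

$109,527.50

Deposition and discovery: 127.9 × $505 = $64,589.50
Research and drafting: 27.4 × $320 = $8,768.00
Case management: 81.2 × $215 = $17,458.00
Trial work: 16.8 × $790 = $13,272.00
Subtotal: $64,589.50 + $8,768.00 + $17,458.00 + $13,272.00 = $104,087.50
Travel: 32.0 × $170 = $5,440.00
Total: $104,087.50 + $5,440.00 = $109,527.50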